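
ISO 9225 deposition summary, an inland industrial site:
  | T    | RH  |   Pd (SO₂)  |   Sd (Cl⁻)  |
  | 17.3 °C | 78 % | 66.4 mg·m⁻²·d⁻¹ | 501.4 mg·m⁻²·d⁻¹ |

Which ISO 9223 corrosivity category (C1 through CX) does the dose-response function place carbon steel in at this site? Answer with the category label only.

carbon steel: temperature factor f = -0.054·(7.3) = -0.3942
  SO₂ term: 1.77·66.4^0.52·exp(0.02·78-0.3942) = 50.33
  Cl⁻ term: 0.102·501.4^0.62·exp(0.033·78+0.04·17.3) = 126.2
  sum: 50.33 + 126.2 → r_corr = 176.5 μm/a
ISO 9223 Table 2 (carbon steel): 80 < 177 ≤ 200 μm/a ⇒ C5

C5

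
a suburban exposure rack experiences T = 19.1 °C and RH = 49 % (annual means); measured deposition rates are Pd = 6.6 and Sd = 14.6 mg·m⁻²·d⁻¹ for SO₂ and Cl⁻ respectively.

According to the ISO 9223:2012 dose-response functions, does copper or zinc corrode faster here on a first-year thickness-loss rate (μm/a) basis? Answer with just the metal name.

zinc

copper: T>10 °C ⇒ hinge -0.080·(19.1−10) = -0.7280
  SO₂ term: 0.0053·6.6^0.26·exp(0.059·49-0.7280) = 0.07529
  Cl⁻ term: 0.01025·14.6^0.27·exp(0.036·49+0.049·19.1) = 0.3145
  r_corr = 0.07529 + 0.3145 = 0.3898 μm/a
zinc: f(T) = -0.071·(T−10) [T>10 °C] = -0.6461
  Pd branch = 0.0129·Pd^0.44·e^(0.046·RH+f) = 0.1477 μm/a
  Sd branch = 0.0175·Sd^0.57·e^(0.008·RH+0.085·T) = 0.6054 μm/a
  sum: 0.1477 + 0.6054 → r_corr = 0.7531 μm/a
Ordering by μm/a: zinc (0.753) > copper (0.39)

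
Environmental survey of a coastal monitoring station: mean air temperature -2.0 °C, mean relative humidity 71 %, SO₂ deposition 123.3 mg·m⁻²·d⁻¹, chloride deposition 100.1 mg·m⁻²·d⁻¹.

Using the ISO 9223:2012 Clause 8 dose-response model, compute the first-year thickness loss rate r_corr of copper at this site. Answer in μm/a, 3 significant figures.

r_corr = 0.685 μm/a

copper: T≤10 °C ⇒ hinge +0.126·(-2.0−10) = -1.5120
  Pd branch = 0.0053·Pd^0.26·e^(0.059·RH+f) = 0.2695 μm/a
  Sd branch = 0.01025·Sd^0.27·e^(0.036·RH+0.049·T) = 0.4153 μm/a
  sum: 0.2695 + 0.4153 → r_corr = 0.6848 μm/a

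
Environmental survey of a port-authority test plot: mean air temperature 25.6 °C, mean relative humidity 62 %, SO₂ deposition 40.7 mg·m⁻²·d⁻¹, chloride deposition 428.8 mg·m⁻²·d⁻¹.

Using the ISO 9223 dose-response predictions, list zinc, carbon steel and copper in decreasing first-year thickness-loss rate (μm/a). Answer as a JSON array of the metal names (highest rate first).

zinc: f(T) = -0.071·(T−10) [T>10 °C] = -1.1076
  SO₂ term: 0.0129·40.7^0.44·exp(0.046·62-1.1076) = 0.377
  Sd branch = 0.0175·Sd^0.57·e^(0.008·RH+0.085·T) = 8.014 μm/a
  sum: 0.377 + 8.014 → r_corr = 8.391 μm/a
carbon steel: f(T) = -0.054·(T−10) [T>10 °C] = -0.8424
  SO₂ term: 1.77·40.7^0.52·exp(0.02·62-0.8424) = 18.1
  Cl⁻ term: 0.102·428.8^0.62·exp(0.033·62+0.04·25.6) = 94.16
  r_corr = 18.1 + 94.16 = 112.3 μm/a
copper: T>10 °C ⇒ hinge -0.080·(25.6−10) = -1.2480
  Pd branch = 0.0053·Pd^0.26·e^(0.059·RH+f) = 0.1547 μm/a
  Sd branch = 0.01025·Sd^0.27·e^(0.036·RH+0.049·T) = 1.72 μm/a
  r_corr = 0.1547 + 1.72 = 1.875 μm/a
Ordering by μm/a: carbon steel (112) > zinc (8.39) > copper (1.87)

["carbon steel", "zinc", "copper"]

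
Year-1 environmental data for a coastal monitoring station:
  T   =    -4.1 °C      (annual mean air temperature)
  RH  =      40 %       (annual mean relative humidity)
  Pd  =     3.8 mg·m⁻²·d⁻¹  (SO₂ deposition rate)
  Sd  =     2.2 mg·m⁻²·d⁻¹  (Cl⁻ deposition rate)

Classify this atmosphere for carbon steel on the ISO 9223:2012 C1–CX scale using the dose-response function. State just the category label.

C2

carbon steel: T≤10 °C ⇒ hinge +0.150·(-4.1−10) = -2.1150
  SO₂ term: 1.77·3.8^0.52·exp(0.02·40-2.1150) = 0.9514
  Cl⁻ term: 0.102·2.2^0.62·exp(0.033·40+0.04·-4.1) = 0.5284
  r_corr = 0.9514 + 0.5284 = 1.48 μm/a
1.48 μm/a falls in (1.3, 25] for carbon steel → category C2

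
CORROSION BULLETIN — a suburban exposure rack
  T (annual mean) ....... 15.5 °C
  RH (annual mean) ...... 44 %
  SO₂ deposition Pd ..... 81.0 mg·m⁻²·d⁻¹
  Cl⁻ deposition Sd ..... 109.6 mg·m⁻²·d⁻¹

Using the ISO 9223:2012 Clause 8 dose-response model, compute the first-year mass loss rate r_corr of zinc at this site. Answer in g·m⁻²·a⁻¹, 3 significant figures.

r_corr = 12.9 g·m⁻²·a⁻¹

zinc: temperature factor f = -0.071·(5.5) = -0.3905
  SO₂ term: 0.0129·81.0^0.44·exp(0.046·44-0.3905) = 0.4568
  Sd branch = 0.0175·Sd^0.57·e^(0.008·RH+0.085·T) = 1.351 μm/a
  sum: 0.4568 + 1.351 → r_corr = 1.808 μm/a
Convert to mass loss: 1.808 μm/a × 7.14 g/cm³ = 12.91 g·m⁻²·a⁻¹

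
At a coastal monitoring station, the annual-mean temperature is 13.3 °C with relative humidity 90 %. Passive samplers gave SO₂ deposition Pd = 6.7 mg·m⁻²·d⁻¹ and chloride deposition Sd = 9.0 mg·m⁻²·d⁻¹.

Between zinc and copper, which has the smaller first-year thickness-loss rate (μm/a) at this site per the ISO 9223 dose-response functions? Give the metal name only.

zinc

zinc: f(T) = -0.071·(T−10) [T>10 °C] = -0.2343
  Pd branch = 0.0129·Pd^0.44·e^(0.046·RH+f) = 1.48 μm/a
  Cl⁻ term: 0.0175·9.0^0.57·exp(0.008·90+0.085·13.3) = 0.3896
  r_corr = 1.48 + 0.3896 = 1.87 μm/a
copper: f(T) = -0.080·(T−10) [T>10 °C] = -0.2640
  SO₂ term: 0.0053·6.7^0.26·exp(0.059·90-0.2640) = 1.351
  Cl⁻ term: 0.01025·9.0^0.27·exp(0.036·90+0.049·13.3) = 0.9089
  sum: 1.351 + 0.9089 → r_corr = 2.259 μm/a
Ordering by μm/a: copper (2.26) > zinc (1.87)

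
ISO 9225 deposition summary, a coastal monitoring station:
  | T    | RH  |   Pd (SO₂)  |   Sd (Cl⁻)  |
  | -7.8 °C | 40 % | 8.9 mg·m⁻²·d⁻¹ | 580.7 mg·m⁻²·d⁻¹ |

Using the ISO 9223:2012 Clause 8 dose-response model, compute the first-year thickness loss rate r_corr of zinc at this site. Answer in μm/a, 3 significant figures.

zinc: T≤10 °C ⇒ hinge +0.038·(-7.8−10) = -0.6764
  SO₂ term: 0.0129·8.9^0.44·exp(0.046·40-0.6764) = 0.1081
  Cl⁻ term: 0.0175·580.7^0.57·exp(0.008·40+0.085·-7.8) = 0.4672
  r_corr = 0.1081 + 0.4672 = 0.5753 μm/a

r_corr = 0.575 μm/a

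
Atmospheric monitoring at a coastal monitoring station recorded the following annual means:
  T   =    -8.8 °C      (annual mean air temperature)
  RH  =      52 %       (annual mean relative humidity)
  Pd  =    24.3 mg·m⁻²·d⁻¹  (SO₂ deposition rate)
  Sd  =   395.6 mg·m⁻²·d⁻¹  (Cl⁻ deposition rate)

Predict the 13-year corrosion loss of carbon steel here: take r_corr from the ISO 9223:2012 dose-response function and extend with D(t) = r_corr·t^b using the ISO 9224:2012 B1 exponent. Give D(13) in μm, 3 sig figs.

carbon steel: f(T) = +0.150·(T−10) [T≤10 °C] = -2.8200
  Pd branch = 1.77·Pd^0.52·e^(0.02·RH+f) = 1.568 μm/a
  Cl⁻ term: 0.102·395.6^0.62·exp(0.033·52+0.04·-8.8) = 16.27
  r_corr = 1.568 + 16.27 = 17.83 μm/a
Long-term exponent b (ISO 9224 Table 2, B1) = 0.523
  D(13) = 17.83 × 13^0.523 = 17.83 × 3.825 = 68.21 μm

D(13) = 68.2 μm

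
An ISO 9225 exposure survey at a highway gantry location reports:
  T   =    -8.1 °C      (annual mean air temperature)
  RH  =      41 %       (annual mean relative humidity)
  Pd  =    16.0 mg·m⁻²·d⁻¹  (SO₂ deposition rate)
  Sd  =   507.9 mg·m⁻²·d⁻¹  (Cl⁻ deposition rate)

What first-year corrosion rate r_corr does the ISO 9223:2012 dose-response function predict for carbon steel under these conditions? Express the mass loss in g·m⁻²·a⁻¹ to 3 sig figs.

carbon steel: f(T) = +0.150·(T−10) [T≤10 °C] = -2.7150
  Pd branch = 1.77·Pd^0.52·e^(0.02·RH+f) = 1.125 μm/a
  Sd branch = 0.102·Sd^0.62·e^(0.033·RH+0.04·T) = 13.59 μm/a
  sum: 1.125 + 13.59 → r_corr = 14.71 μm/a
Convert to mass loss: 14.71 μm/a × 7.85 g/cm³ = 115.5 g·m⁻²·a⁻¹

r_corr = 115 g·m⁻²·a⁻¹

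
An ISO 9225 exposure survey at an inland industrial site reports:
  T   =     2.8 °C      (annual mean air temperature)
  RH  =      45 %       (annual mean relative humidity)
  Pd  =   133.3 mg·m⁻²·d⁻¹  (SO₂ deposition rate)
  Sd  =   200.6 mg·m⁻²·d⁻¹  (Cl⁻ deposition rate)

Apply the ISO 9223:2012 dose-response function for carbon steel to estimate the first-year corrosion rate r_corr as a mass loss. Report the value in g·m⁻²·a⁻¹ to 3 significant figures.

r_corr = 254 g·m⁻²·a⁻¹

carbon steel: temperature factor f = +0.150·(-7.2) = -1.0800
  SO₂ term: 1.77·133.3^0.52·exp(0.02·45-1.0800) = 18.82
  Cl⁻ term: 0.102·200.6^0.62·exp(0.033·45+0.04·2.8) = 13.48
  sum: 18.82 + 13.48 → r_corr = 32.3 μm/a
Convert to mass loss: 32.3 μm/a × 7.85 g/cm³ = 253.6 g·m⁻²·a⁻¹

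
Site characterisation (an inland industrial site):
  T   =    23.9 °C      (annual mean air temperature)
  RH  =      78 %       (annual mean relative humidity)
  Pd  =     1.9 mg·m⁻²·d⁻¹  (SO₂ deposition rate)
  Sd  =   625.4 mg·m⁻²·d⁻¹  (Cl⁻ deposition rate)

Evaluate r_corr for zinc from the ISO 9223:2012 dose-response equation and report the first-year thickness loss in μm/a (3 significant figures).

r_corr = 10.0 μm/a

zinc: T>10 °C ⇒ hinge -0.071·(23.9−10) = -0.9869
  sulphur-dioxide contribution → 0.2306 μm/a
  chloride contribution → 9.775 μm/a
  ⇒ r_corr(zinc) = 10.01 μm/a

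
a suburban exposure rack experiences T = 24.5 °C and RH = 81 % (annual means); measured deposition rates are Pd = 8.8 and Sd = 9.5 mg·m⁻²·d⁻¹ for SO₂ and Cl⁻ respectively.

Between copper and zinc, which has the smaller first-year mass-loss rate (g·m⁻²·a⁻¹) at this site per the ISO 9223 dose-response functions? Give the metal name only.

zinc

copper: T>10 °C ⇒ hinge -0.080·(24.5−10) = -1.1600
  SO₂ term: 0.0053·8.8^0.26·exp(0.059·81-1.1600) = 0.348
  Sd branch = 0.01025·Sd^0.27·e^(0.036·RH+0.049·T) = 1.155 μm/a
  sum: 0.348 + 1.155 → r_corr = 1.503 μm/a
  mass loss = 1.503 μm/a × 8.96 g/cm³ = 13.46 g·m⁻²·a⁻¹
zinc: T>10 °C ⇒ hinge -0.071·(24.5−10) = -1.0295
  Pd branch = 0.0129·Pd^0.44·e^(0.046·RH+f) = 0.498 μm/a
  Cl⁻ term: 0.0175·9.5^0.57·exp(0.008·81+0.085·24.5) = 0.9687
  r_corr = 0.498 + 0.9687 = 1.467 μm/a
  mass loss = 1.467 μm/a × 7.14 g/cm³ = 10.47 g·m⁻²·a⁻¹
Ordering by g·m⁻²·a⁻¹: copper (13.5) > zinc (10.5)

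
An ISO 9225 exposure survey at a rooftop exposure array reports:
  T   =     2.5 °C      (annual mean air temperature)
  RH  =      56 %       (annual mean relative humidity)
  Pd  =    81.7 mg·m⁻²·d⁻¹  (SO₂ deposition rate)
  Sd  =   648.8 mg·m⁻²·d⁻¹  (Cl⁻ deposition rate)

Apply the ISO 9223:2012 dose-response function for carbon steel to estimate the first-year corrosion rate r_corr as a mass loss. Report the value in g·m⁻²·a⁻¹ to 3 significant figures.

carbon steel: T≤10 °C ⇒ hinge +0.150·(2.5−10) = -1.1250
  Pd branch = 1.77·Pd^0.52·e^(0.02·RH+f) = 17.38 μm/a
  Sd branch = 0.102·Sd^0.62·e^(0.033·RH+0.04·T) = 39.64 μm/a
  r_corr = 17.38 + 39.64 = 57.02 μm/a
Convert to mass loss: 57.02 μm/a × 7.85 g/cm³ = 447.6 g·m⁻²·a⁻¹

r_corr = 448 g·m⁻²·a⁻¹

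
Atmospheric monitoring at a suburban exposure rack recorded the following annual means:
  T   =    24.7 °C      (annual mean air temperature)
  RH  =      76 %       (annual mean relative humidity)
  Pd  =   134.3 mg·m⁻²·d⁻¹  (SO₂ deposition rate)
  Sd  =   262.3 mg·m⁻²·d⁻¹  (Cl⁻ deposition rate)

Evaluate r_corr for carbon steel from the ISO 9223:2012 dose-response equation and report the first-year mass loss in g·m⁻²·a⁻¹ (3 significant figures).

carbon steel: f(T) = -0.054·(T−10) [T>10 °C] = -0.7938
  SO₂ term: 1.77·134.3^0.52·exp(0.02·76-0.7938) = 46.77
  Cl⁻ term: 0.102·262.3^0.62·exp(0.033·76+0.04·24.7) = 106.3
  r_corr = 46.77 + 106.3 = 153.1 μm/a
Convert to mass loss: 153.1 μm/a × 7.85 g/cm³ = 1202 g·m⁻²·a⁻¹

r_corr = 1.20e+03 g·m⁻²·a⁻¹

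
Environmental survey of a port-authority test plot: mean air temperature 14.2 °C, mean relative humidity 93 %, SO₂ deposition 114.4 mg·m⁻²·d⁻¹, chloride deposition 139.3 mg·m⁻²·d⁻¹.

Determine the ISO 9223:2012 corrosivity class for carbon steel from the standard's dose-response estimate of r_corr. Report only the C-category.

carbon steel: f(T) = -0.054·(T−10) [T>10 °C] = -0.2268
  Pd branch = 1.77·Pd^0.52·e^(0.02·RH+f) = 106.6 μm/a
  Cl⁻ term: 0.102·139.3^0.62·exp(0.033·93+0.04·14.2) = 82.68
  r_corr = 106.6 + 82.68 = 189.2 μm/a
189 μm/a falls in (80, 200] for carbon steel → category C5

C5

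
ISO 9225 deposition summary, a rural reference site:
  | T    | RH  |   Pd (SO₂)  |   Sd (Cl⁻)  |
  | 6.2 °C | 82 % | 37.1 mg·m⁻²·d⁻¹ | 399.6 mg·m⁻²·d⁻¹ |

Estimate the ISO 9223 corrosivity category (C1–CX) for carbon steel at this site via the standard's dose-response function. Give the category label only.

carbon steel: f(T) = +0.150·(T−10) [T≤10 °C] = -0.5700
  SO₂ term: 1.77·37.1^0.52·exp(0.02·82-0.5700) = 33.79
  Cl⁻ term: 0.102·399.6^0.62·exp(0.033·82+0.04·6.2) = 80.26
  r_corr = 33.79 + 80.26 = 114 μm/a
ISO 9223 Table 2 (carbon steel): 80 < 114 ≤ 200 μm/a ⇒ C5

C5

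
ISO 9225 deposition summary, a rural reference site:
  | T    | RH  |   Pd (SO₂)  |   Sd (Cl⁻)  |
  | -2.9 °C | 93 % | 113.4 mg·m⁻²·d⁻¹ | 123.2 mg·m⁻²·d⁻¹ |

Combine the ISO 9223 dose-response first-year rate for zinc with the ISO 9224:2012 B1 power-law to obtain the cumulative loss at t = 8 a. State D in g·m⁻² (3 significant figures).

zinc: f(T) = +0.038·(T−10) [T≤10 °C] = -0.4902
  SO₂ term: 0.0129·113.4^0.44·exp(0.046·93-0.4902) = 4.567
  Cl⁻ term: 0.0175·123.2^0.57·exp(0.008·93+0.085·-2.9) = 0.4475
  r_corr = 4.567 + 0.4475 = 5.015 μm/a
Long-term exponent b (ISO 9224 Table 2, B1) = 0.813
  D(8) = 5.015 × 8^0.813 = 5.015 × 5.423 = 27.19 μm
  Mass loss = 27.19 μm × 7.14 g/cm³ = 194.2 g·m⁻²

D(8) = 194 g·m⁻²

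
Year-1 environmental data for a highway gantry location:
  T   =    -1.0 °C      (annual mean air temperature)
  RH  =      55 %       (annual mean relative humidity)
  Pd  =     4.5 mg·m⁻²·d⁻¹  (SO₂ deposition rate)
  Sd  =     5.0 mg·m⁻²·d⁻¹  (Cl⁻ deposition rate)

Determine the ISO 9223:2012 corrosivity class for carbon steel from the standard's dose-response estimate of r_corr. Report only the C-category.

carbon steel: T≤10 °C ⇒ hinge +0.150·(-1.0−10) = -1.6500
  Pd branch = 1.77·Pd^0.52·e^(0.02·RH+f) = 2.232 μm/a
  Sd branch = 0.102·Sd^0.62·e^(0.033·RH+0.04·T) = 1.632 μm/a
  sum: 2.232 + 1.632 → r_corr = 3.865 μm/a
3.86 μm/a falls in (1.3, 25] for carbon steel → category C2

C2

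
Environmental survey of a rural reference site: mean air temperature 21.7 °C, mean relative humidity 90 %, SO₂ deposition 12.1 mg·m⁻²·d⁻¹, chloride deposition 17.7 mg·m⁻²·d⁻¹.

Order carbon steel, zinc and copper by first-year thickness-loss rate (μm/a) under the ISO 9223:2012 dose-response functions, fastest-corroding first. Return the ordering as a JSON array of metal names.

["carbon steel", "copper", "zinc"]

carbon steel: T>10 °C ⇒ hinge -0.054·(21.7−10) = -0.6318
  sulphur-dioxide contribution → 20.81 μm/a
  chloride contribution → 28.13 μm/a
  ⇒ r_corr(carbon steel) = 48.94 μm/a
zinc: f(T) = -0.071·(T−10) [T>10 °C] = -0.8307
  sulphur-dioxide contribution → 1.057 μm/a
  chloride contribution → 1.17 μm/a
  total first-year rate 2.227 μm/a
copper: temperature factor f = -0.080·(11.7) = -0.9360
  sulphur-dioxide contribution → 0.8043 μm/a
  chloride contribution → 1.647 μm/a
  total first-year rate 2.451 μm/a
Ordering by μm/a: carbon steel (48.9) > copper (2.45) > zinc (2.23)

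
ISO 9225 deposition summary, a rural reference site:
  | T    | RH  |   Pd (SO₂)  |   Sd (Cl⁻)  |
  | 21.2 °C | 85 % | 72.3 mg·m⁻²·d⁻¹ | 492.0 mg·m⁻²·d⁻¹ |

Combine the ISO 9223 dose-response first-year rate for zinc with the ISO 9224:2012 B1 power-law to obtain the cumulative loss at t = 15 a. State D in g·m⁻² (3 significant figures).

D(15) = 586 g·m⁻²

zinc: T>10 °C ⇒ hinge -0.071·(21.2−10) = -0.7952
  SO₂ term: 0.0129·72.3^0.44·exp(0.046·85-0.7952) = 1.911
  Cl⁻ term: 0.0175·492.0^0.57·exp(0.008·85+0.085·21.2) = 7.168
  r_corr = 1.911 + 7.168 = 9.079 μm/a
ISO 9224: D(t) = r_corr · t^b with b = 0.813 (zinc, B1)
  D(15) = 9.079 × 15^0.813 = 9.079 × 9.04 = 82.07 μm
  Mass loss = 82.07 μm × 7.14 g/cm³ = 586 g·m⁻²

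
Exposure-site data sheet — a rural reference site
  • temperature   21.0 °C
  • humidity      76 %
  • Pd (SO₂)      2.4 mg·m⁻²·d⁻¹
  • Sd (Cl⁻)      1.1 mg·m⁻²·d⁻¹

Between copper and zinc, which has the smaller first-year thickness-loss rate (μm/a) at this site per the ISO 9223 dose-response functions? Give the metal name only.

copper: temperature factor f = -0.080·(11.0) = -0.8800
  Pd branch = 0.0053·Pd^0.26·e^(0.059·RH+f) = 0.2445 μm/a
  Sd branch = 0.01025·Sd^0.27·e^(0.036·RH+0.049·T) = 0.454 μm/a
  sum: 0.2445 + 0.454 → r_corr = 0.6985 μm/a
zinc: T>10 °C ⇒ hinge -0.071·(21.0−10) = -0.7810
  Pd branch = 0.0129·Pd^0.44·e^(0.046·RH+f) = 0.2864 μm/a
  Sd branch = 0.0175·Sd^0.57·e^(0.008·RH+0.085·T) = 0.2023 μm/a
  sum: 0.2864 + 0.2023 → r_corr = 0.4887 μm/a
Ordering by μm/a: copper (0.698) > zinc (0.489)

zinc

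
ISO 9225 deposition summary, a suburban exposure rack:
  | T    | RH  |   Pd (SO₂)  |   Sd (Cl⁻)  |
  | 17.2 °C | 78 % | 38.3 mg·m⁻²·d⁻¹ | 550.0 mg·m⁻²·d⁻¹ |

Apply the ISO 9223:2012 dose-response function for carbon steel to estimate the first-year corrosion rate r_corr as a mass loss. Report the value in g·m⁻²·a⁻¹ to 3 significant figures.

carbon steel: f(T) = -0.054·(T−10) [T>10 °C] = -0.3888
  Pd branch = 1.77·Pd^0.52·e^(0.02·RH+f) = 38.01 μm/a
  Cl⁻ term: 0.102·550.0^0.62·exp(0.033·78+0.04·17.2) = 133.1
  r_corr = 38.01 + 133.1 = 171.1 μm/a
Convert to mass loss: 171.1 μm/a × 7.85 g/cm³ = 1343 g·m⁻²·a⁻¹

r_corr = 1.34e+03 g·m⁻²·a⁻¹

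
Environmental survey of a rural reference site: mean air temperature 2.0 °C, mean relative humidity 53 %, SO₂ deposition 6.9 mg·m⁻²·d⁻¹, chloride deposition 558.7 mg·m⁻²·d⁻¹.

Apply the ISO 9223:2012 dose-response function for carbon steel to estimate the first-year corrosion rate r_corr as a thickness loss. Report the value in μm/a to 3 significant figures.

r_corr = 36.3 μm/a

carbon steel: temperature factor f = +0.150·(-8.0) = -1.2000
  Pd branch = 1.77·Pd^0.52·e^(0.02·RH+f) = 4.201 μm/a
  Sd branch = 0.102·Sd^0.62·e^(0.033·RH+0.04·T) = 32.08 μm/a
  r_corr = 4.201 + 32.08 = 36.28 μm/a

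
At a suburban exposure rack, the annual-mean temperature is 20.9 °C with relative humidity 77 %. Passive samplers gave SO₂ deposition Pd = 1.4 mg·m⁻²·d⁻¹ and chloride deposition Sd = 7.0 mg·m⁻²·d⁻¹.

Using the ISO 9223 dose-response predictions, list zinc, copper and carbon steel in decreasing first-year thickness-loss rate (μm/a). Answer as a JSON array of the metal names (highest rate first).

["carbon steel", "copper", "zinc"]

zinc: f(T) = -0.071·(T−10) [T>10 °C] = -0.7739
  SO₂ term: 0.0129·1.4^0.44·exp(0.046·77-0.7739) = 0.2383
  Cl⁻ term: 0.0175·7.0^0.57·exp(0.008·77+0.085·20.9) = 0.5805
  r_corr = 0.2383 + 0.5805 = 0.8188 μm/a
copper: temperature factor f = -0.080·(10.9) = -0.8720
  Pd branch = 0.0053·Pd^0.26·e^(0.059·RH+f) = 0.2273 μm/a
  Sd branch = 0.01025·Sd^0.27·e^(0.036·RH+0.049·T) = 0.7718 μm/a
  r_corr = 0.2273 + 0.7718 = 0.9991 μm/a
carbon steel: T>10 °C ⇒ hinge -0.054·(20.9−10) = -0.5886
  SO₂ term: 1.77·1.4^0.52·exp(0.02·77-0.5886) = 5.459
  Cl⁻ term: 0.102·7.0^0.62·exp(0.033·77+0.04·20.9) = 9.981
  r_corr = 5.459 + 9.981 = 15.44 μm/a
Ordering by μm/a: carbon steel (15.4) > copper (0.999) > zinc (0.819)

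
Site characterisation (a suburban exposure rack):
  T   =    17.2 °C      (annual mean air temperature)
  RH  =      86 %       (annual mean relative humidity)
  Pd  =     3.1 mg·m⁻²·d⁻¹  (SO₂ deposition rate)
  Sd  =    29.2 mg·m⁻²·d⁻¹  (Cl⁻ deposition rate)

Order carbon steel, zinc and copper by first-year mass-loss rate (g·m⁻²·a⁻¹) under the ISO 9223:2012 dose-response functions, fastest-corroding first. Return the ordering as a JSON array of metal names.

["carbon steel", "copper", "zinc"]

carbon steel: T>10 °C ⇒ hinge -0.054·(17.2−10) = -0.3888
  SO₂ term: 1.77·3.1^0.52·exp(0.02·86-0.3888) = 12.07
  Cl⁻ term: 0.102·29.2^0.62·exp(0.033·86+0.04·17.2) = 28.08
  sum: 12.07 + 28.08 → r_corr = 40.15 μm/a
  mass loss = 40.15 μm/a × 7.85 g/cm³ = 315.2 g·m⁻²·a⁻¹
zinc: f(T) = -0.071·(T−10) [T>10 °C] = -0.5112
  Pd branch = 0.0129·Pd^0.44·e^(0.046·RH+f) = 0.665 μm/a
  Cl⁻ term: 0.0175·29.2^0.57·exp(0.008·86+0.085·17.2) = 1.028
  r_corr = 0.665 + 1.028 = 1.693 μm/a
  mass loss = 1.693 μm/a × 7.14 g/cm³ = 12.09 g·m⁻²·a⁻¹
copper: T>10 °C ⇒ hinge -0.080·(17.2−10) = -0.5760
  Pd branch = 0.0053·Pd^0.26·e^(0.059·RH+f) = 0.639 μm/a
  Sd branch = 0.01025·Sd^0.27·e^(0.036·RH+0.049·T) = 1.309 μm/a
  r_corr = 0.639 + 1.309 = 1.948 μm/a
  mass loss = 1.948 μm/a × 8.96 g/cm³ = 17.45 g·m⁻²·a⁻¹
Ordering by g·m⁻²·a⁻¹: carbon steel (315) > copper (17.5) > zinc (12.1)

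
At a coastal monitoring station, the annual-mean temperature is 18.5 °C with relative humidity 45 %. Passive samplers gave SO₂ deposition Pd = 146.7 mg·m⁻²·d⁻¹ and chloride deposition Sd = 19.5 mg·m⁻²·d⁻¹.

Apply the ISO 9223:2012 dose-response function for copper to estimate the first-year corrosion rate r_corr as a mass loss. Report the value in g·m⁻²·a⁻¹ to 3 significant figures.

r_corr = 3.81 g·m⁻²·a⁻¹

copper: T>10 °C ⇒ hinge -0.080·(18.5−10) = -0.6800
  sulphur-dioxide contribution → 0.1397 μm/a
  chloride contribution → 0.2859 μm/a
  total first-year rate 0.4257 μm/a
Convert to mass loss: 0.4257 μm/a × 8.96 g/cm³ = 3.814 g·m⁻²·a⁻¹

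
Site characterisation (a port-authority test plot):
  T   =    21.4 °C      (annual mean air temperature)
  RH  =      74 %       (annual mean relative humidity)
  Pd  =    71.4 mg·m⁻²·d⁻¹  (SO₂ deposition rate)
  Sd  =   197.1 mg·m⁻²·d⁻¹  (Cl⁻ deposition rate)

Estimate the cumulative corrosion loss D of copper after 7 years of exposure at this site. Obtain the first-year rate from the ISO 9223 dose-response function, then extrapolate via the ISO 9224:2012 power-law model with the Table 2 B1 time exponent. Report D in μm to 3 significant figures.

D(7) = 8.26 μm

copper: temperature factor f = -0.080·(11.4) = -0.9120
  SO₂ term: 0.0053·71.4^0.26·exp(0.059·74-0.9120) = 0.5085
  Sd branch = 0.01025·Sd^0.27·e^(0.036·RH+0.049·T) = 1.748 μm/a
  sum: 0.5085 + 1.748 → r_corr = 2.257 μm/a
ISO 9224: D(t) = r_corr · t^b with b = 0.667 (copper, B1)
  D(7) = 2.257 × 7^0.667 = 2.257 × 3.662 = 8.264 μm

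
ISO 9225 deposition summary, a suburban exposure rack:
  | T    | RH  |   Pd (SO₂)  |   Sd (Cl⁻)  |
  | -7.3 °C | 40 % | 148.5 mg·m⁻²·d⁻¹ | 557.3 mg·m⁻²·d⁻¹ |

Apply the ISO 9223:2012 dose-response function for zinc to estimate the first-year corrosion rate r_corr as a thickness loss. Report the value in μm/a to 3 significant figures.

zinc: T≤10 °C ⇒ hinge +0.038·(-7.3−10) = -0.6574
  Pd branch = 0.0129·Pd^0.44·e^(0.046·RH+f) = 0.38 μm/a
  Cl⁻ term: 0.0175·557.3^0.57·exp(0.008·40+0.085·-7.3) = 0.4762
  sum: 0.38 + 0.4762 → r_corr = 0.8562 μm/a

r_corr = 0.856 μm/a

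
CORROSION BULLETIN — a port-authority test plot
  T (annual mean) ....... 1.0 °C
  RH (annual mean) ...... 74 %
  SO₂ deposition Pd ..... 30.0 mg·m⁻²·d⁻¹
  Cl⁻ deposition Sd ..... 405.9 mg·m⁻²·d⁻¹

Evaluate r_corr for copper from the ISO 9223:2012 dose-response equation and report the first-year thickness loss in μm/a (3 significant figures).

copper: temperature factor f = +0.126·(-9.0) = -1.1340
  sulphur-dioxide contribution → 0.3251 μm/a
  chloride contribution → 0.7821 μm/a
  total first-year rate 1.107 μm/a

r_corr = 1.11 μm/a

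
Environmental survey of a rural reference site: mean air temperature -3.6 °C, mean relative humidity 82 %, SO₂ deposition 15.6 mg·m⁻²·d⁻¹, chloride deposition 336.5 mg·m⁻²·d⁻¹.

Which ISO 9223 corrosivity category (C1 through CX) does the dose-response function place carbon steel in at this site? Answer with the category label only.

C4

carbon steel: temperature factor f = +0.150·(-13.6) = -2.0400
  SO₂ term: 1.77·15.6^0.52·exp(0.02·82-2.0400) = 4.951
  Cl⁻ term: 0.102·336.5^0.62·exp(0.033·82+0.04·-3.6) = 48.75
  sum: 4.951 + 48.75 → r_corr = 53.7 μm/a
Category bounds: 50…80 μm/a bracket r_corr ⇒ C4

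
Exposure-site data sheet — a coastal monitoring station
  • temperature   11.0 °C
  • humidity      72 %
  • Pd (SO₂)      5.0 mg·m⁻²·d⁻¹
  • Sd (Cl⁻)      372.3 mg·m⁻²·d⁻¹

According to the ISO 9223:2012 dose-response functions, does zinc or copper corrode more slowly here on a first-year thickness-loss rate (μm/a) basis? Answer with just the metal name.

copper

zinc: T>10 °C ⇒ hinge -0.071·(11.0−10) = -0.0710
  sulphur-dioxide contribution → 0.6694 μm/a
  chloride contribution → 2.316 μm/a
  total first-year rate 2.985 μm/a
copper: f(T) = -0.080·(T−10) [T>10 °C] = -0.0800
  sulphur-dioxide contribution → 0.5202 μm/a
  chloride contribution → 1.16 μm/a
  ⇒ r_corr(copper) = 1.681 μm/a
Ordering by μm/a: zinc (2.99) > copper (1.68)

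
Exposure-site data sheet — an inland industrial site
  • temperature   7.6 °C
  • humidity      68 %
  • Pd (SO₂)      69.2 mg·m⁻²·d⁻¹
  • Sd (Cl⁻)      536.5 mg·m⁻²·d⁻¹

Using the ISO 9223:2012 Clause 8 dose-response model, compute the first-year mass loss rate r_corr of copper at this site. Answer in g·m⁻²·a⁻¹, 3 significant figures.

copper: T≤10 °C ⇒ hinge +0.126·(7.6−10) = -0.3024
  sulphur-dioxide contribution → 0.6513 μm/a
  chloride contribution → 0.9388 μm/a
  ⇒ r_corr(copper) = 1.59 μm/a
Convert to mass loss: 1.59 μm/a × 8.96 g/cm³ = 14.25 g·m⁻²·a⁻¹

r_corr = 14.2 g·m⁻²·a⁻¹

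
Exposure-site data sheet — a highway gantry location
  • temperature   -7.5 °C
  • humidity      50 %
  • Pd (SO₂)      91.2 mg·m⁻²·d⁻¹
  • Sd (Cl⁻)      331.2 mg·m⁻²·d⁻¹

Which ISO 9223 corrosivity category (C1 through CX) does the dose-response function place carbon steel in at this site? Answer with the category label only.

C2

carbon steel: T≤10 °C ⇒ hinge +0.150·(-7.5−10) = -2.6250
  SO₂ term: 1.77·91.2^0.52·exp(0.02·50-2.6250) = 3.643
  Cl⁻ term: 0.102·331.2^0.62·exp(0.033·50+0.04·-7.5) = 14.37
  r_corr = 3.643 + 14.37 = 18.01 μm/a
18 μm/a falls in (1.3, 25] for carbon steel → category C2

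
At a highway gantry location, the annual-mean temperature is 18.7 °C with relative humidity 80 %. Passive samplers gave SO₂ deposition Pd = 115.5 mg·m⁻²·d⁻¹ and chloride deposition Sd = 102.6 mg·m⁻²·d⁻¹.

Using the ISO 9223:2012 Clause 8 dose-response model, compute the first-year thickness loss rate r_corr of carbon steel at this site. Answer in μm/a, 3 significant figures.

r_corr = 118 μm/a

carbon steel: T>10 °C ⇒ hinge -0.054·(18.7−10) = -0.4698
  Pd branch = 1.77·Pd^0.52·e^(0.02·RH+f) = 64.77 μm/a
  Cl⁻ term: 0.102·102.6^0.62·exp(0.033·80+0.04·18.7) = 53.32
  r_corr = 64.77 + 53.32 = 118.1 μm/a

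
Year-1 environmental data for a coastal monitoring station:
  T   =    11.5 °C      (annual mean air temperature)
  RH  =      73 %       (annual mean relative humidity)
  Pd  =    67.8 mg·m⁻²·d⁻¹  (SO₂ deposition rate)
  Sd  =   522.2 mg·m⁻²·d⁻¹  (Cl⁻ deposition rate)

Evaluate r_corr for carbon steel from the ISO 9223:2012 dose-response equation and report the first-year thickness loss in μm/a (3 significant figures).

r_corr = 150 μm/a

carbon steel: f(T) = -0.054·(T−10) [T>10 °C] = -0.0810
  sulphur-dioxide contribution → 62.97 μm/a
  chloride contribution → 87.03 μm/a
  total first-year rate 150 μm/a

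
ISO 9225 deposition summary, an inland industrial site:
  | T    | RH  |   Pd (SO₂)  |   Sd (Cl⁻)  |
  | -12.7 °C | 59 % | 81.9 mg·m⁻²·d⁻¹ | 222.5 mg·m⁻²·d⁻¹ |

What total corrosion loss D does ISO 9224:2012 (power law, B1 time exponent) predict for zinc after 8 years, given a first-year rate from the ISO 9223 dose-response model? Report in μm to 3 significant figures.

D(8) = 4.22 μm

zinc: T≤10 °C ⇒ hinge +0.038·(-12.7−10) = -0.8626
  Pd branch = 0.0129·Pd^0.44·e^(0.046·RH+f) = 0.5708 μm/a
  Sd branch = 0.0175·Sd^0.57·e^(0.008·RH+0.085·T) = 0.2076 μm/a
  sum: 0.5708 + 0.2076 → r_corr = 0.7784 μm/a
ISO 9224: D(t) = r_corr · t^b with b = 0.813 (zinc, B1)
  D(8) = 0.7784 × 8^0.813 = 0.7784 × 5.423 = 4.221 μm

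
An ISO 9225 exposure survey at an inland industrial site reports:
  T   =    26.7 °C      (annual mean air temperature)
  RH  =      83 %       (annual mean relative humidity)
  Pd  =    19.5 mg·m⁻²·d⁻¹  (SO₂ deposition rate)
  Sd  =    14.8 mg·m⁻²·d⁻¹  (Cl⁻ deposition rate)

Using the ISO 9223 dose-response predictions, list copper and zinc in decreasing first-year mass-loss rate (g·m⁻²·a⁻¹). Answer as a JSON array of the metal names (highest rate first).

["copper", "zinc"]

copper: f(T) = -0.080·(T−10) [T>10 °C] = -1.3360
  SO₂ term: 0.0053·19.5^0.26·exp(0.059·83-1.3360) = 0.4038
  Cl⁻ term: 0.01025·14.8^0.27·exp(0.036·83+0.049·26.7) = 1.558
  sum: 0.4038 + 1.558 → r_corr = 1.962 μm/a
  mass loss = 1.962 μm/a × 8.96 g/cm³ = 17.58 g·m⁻²·a⁻¹
zinc: T>10 °C ⇒ hinge -0.071·(26.7−10) = -1.1857
  SO₂ term: 0.0129·19.5^0.44·exp(0.046·83-1.1857) = 0.6628
  Cl⁻ term: 0.0175·14.8^0.57·exp(0.008·83+0.085·26.7) = 1.528
  sum: 0.6628 + 1.528 → r_corr = 2.191 μm/a
  mass loss = 2.191 μm/a × 7.14 g/cm³ = 15.64 g·m⁻²·a⁻¹
Ordering by g·m⁻²·a⁻¹: copper (17.6) > zinc (15.6)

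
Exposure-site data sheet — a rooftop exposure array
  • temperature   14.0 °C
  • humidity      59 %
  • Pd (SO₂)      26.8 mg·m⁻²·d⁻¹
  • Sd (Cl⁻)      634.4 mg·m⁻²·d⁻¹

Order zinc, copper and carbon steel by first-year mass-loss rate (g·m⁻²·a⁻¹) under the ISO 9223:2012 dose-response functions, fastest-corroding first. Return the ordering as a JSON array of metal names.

zinc: T>10 °C ⇒ hinge -0.071·(14.0−10) = -0.2840
  SO₂ term: 0.0129·26.8^0.44·exp(0.046·59-0.2840) = 0.6227
  Sd branch = 0.0175·Sd^0.57·e^(0.008·RH+0.085·T) = 3.649 μm/a
  sum: 0.6227 + 3.649 → r_corr = 4.272 μm/a
  mass loss = 4.272 μm/a × 7.14 g/cm³ = 30.5 g·m⁻²·a⁻¹
copper: temperature factor f = -0.080·(4.0) = -0.3200
  SO₂ term: 0.0053·26.8^0.26·exp(0.059·59-0.3200) = 0.294
  Cl⁻ term: 0.01025·634.4^0.27·exp(0.036·59+0.049·14.0) = 0.9721
  r_corr = 0.294 + 0.9721 = 1.266 μm/a
  mass loss = 1.266 μm/a × 8.96 g/cm³ = 11.34 g·m⁻²·a⁻¹
carbon steel: T>10 °C ⇒ hinge -0.054·(14.0−10) = -0.2160
  Pd branch = 1.77·Pd^0.52·e^(0.02·RH+f) = 25.66 μm/a
  Sd branch = 0.102·Sd^0.62·e^(0.033·RH+0.04·T) = 68.37 μm/a
  sum: 25.66 + 68.37 → r_corr = 94.03 μm/a
  mass loss = 94.03 μm/a × 7.85 g/cm³ = 738.1 g·m⁻²·a⁻¹
Ordering by g·m⁻²·a⁻¹: carbon steel (738) > zinc (30.5) > copper (11.3)

["carbon steel", "zinc", "copper"]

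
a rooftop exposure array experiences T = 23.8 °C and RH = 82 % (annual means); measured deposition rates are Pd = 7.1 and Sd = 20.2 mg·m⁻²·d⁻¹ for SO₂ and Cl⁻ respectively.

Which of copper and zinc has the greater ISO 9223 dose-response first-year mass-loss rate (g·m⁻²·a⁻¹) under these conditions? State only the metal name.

copper

copper: f(T) = -0.080·(T−10) [T>10 °C] = -1.1040
  sulphur-dioxide contribution → 0.3692 μm/a
  chloride contribution → 1.418 μm/a
  ⇒ r_corr(copper) = 1.787 μm/a
  mass loss = 1.787 μm/a × 8.96 g/cm³ = 16.01 g·m⁻²·a⁻¹
zinc: temperature factor f = -0.071·(13.8) = -0.9798
  sulphur-dioxide contribution → 0.4986 μm/a
  chloride contribution → 1.414 μm/a
  ⇒ r_corr(zinc) = 1.913 μm/a
  mass loss = 1.913 μm/a × 7.14 g/cm³ = 13.66 g·m⁻²·a⁻¹
Ordering by g·m⁻²·a⁻¹: copper (16) > zinc (13.7)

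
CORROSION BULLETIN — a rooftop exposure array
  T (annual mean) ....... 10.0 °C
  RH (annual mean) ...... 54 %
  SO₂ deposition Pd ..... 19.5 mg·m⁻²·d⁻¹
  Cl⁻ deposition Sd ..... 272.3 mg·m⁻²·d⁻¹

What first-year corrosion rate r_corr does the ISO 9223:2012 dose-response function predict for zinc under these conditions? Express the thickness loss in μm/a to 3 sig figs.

r_corr = 2.11 μm/a

zinc: T≤10 °C ⇒ hinge +0.038·(10.0−10) = +0.0000
  Pd branch = 0.0129·Pd^0.44·e^(0.046·RH+f) = 0.5715 μm/a
  Cl⁻ term: 0.0175·272.3^0.57·exp(0.008·54+0.085·10.0) = 1.541
  sum: 0.5715 + 1.541 → r_corr = 2.112 μm/a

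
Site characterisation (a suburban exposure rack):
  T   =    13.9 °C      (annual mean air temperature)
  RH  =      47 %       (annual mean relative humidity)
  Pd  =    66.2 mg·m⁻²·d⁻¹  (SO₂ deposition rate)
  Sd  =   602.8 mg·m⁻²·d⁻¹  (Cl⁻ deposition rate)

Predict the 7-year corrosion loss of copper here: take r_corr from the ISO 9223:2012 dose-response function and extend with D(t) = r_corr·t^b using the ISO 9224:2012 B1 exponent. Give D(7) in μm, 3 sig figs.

copper: temperature factor f = -0.080·(3.9) = -0.3120
  SO₂ term: 0.0053·66.2^0.26·exp(0.059·47-0.3120) = 0.1847
  Sd branch = 0.01025·Sd^0.27·e^(0.036·RH+0.049·T) = 0.6194 μm/a
  sum: 0.1847 + 0.6194 → r_corr = 0.8041 μm/a
Power-law: D(7) = r_corr · 7^0.667
  D(7) = 0.8041 × 7^0.667 = 0.8041 × 3.662 = 2.945 μm

D(7) = 2.94 μm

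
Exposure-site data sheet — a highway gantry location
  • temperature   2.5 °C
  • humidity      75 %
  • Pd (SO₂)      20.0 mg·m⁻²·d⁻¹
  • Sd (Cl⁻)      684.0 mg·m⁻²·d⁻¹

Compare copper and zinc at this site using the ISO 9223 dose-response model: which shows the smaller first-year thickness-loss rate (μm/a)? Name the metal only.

copper

copper: temperature factor f = +0.126·(-7.5) = -0.9450
  SO₂ term: 0.0053·20.0^0.26·exp(0.059·75-0.9450) = 0.3749
  Cl⁻ term: 0.01025·684.0^0.27·exp(0.036·75+0.049·2.5) = 1.005
  r_corr = 0.3749 + 1.005 = 1.379 μm/a
zinc: f(T) = +0.038·(T−10) [T≤10 °C] = -0.2850
  SO₂ term: 0.0129·20.0^0.44·exp(0.046·75-0.2850) = 1.142
  Cl⁻ term: 0.0175·684.0^0.57·exp(0.008·75+0.085·2.5) = 1.629
  sum: 1.142 + 1.629 → r_corr = 2.771 μm/a
Ordering by μm/a: zinc (2.77) > copper (1.38)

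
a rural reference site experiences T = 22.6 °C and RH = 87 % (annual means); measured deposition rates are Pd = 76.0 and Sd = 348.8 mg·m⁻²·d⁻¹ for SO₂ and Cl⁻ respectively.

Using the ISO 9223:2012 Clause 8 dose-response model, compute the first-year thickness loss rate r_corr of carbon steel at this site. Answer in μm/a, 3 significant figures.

r_corr = 216 μm/a

carbon steel: f(T) = -0.054·(T−10) [T>10 °C] = -0.6804
  sulphur-dioxide contribution → 48.55 μm/a
  chloride contribution → 167.7 μm/a
  total first-year rate 216.2 μm/a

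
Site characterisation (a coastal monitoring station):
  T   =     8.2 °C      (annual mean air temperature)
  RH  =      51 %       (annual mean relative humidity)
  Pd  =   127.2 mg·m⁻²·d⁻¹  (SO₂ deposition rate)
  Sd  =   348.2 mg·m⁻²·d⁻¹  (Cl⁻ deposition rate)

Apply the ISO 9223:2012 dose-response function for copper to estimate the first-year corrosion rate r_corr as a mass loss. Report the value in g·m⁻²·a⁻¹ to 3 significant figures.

r_corr = 6.88 g·m⁻²·a⁻¹

copper: f(T) = +0.126·(T−10) [T≤10 °C] = -0.2268
  SO₂ term: 0.0053·127.2^0.26·exp(0.059·51-0.2268) = 0.3018
  Cl⁻ term: 0.01025·348.2^0.27·exp(0.036·51+0.049·8.2) = 0.4665
  r_corr = 0.3018 + 0.4665 = 0.7683 μm/a
Convert to mass loss: 0.7683 μm/a × 8.96 g/cm³ = 6.884 g·m⁻²·a⁻¹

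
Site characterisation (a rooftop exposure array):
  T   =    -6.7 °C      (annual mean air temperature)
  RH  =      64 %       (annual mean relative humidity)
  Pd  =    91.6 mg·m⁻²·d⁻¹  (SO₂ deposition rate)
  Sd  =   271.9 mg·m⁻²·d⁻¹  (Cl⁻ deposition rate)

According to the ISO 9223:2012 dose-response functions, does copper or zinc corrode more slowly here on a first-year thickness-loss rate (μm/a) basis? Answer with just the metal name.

copper: f(T) = +0.126·(T−10) [T≤10 °C] = -2.1042
  sulphur-dioxide contribution → 0.09129 μm/a
  chloride contribution → 0.3358 μm/a
  total first-year rate 0.4271 μm/a
zinc: T≤10 °C ⇒ hinge +0.038·(-6.7−10) = -0.6346
  sulphur-dioxide contribution → 0.9479 μm/a
  chloride contribution → 0.4033 μm/a
  total first-year rate 1.351 μm/a
Ordering by μm/a: zinc (1.35) > copper (0.427)

copper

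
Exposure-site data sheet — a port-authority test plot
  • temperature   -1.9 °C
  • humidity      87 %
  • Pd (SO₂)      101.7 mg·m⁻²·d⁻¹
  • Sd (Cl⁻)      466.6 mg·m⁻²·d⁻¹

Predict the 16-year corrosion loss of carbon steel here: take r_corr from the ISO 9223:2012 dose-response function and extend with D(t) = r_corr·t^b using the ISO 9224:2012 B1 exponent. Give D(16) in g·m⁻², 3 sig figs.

D(16) = 3.15e+03 g·m⁻²

carbon steel: f(T) = +0.150·(T−10) [T≤10 °C] = -1.7850
  SO₂ term: 1.77·101.7^0.52·exp(0.02·87-1.7850) = 18.72
  Sd branch = 0.102·Sd^0.62·e^(0.033·RH+0.04·T) = 75.37 μm/a
  r_corr = 18.72 + 75.37 = 94.09 μm/a
ISO 9224: D(t) = r_corr · t^b with b = 0.523 (carbon steel, B1)
  D(16) = 94.09 × 16^0.523 = 94.09 × 4.263 = 401.1 μm
  Mass loss = 401.1 μm × 7.85 g/cm³ = 3149 g·m⁻²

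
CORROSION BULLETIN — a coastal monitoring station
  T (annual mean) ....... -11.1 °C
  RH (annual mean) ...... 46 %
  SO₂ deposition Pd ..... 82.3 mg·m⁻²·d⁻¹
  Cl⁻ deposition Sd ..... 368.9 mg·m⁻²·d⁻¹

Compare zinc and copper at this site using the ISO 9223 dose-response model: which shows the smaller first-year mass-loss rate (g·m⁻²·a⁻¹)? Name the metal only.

zinc: temperature factor f = +0.038·(-21.1) = -0.8018
  Pd branch = 0.0129·Pd^0.44·e^(0.046·RH+f) = 0.3343 μm/a
  Sd branch = 0.0175·Sd^0.57·e^(0.008·RH+0.085·T) = 0.2859 μm/a
  r_corr = 0.3343 + 0.2859 = 0.6202 μm/a
  mass loss = 0.6202 μm/a × 7.14 g/cm³ = 4.428 g·m⁻²·a⁻¹
copper: T≤10 °C ⇒ hinge +0.126·(-11.1−10) = -2.6586
  Pd branch = 0.0053·Pd^0.26·e^(0.059·RH+f) = 0.01763 μm/a
  Cl⁻ term: 0.01025·368.9^0.27·exp(0.036·46+0.049·-11.1) = 0.1537
  sum: 0.01763 + 0.1537 → r_corr = 0.1714 μm/a
  mass loss = 0.1714 μm/a × 8.96 g/cm³ = 1.535 g·m⁻²·a⁻¹
Ordering by g·m⁻²·a⁻¹: zinc (4.43) > copper (1.54)

copper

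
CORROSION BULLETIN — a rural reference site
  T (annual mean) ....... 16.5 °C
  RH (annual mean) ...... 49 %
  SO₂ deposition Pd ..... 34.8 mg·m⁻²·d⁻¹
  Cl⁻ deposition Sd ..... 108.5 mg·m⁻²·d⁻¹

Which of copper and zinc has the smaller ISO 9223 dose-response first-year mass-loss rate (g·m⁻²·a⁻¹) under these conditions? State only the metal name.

copper

copper: f(T) = -0.080·(T−10) [T>10 °C] = -0.5200
  Pd branch = 0.0053·Pd^0.26·e^(0.059·RH+f) = 0.1428 μm/a
  Sd branch = 0.01025·Sd^0.27·e^(0.036·RH+0.049·T) = 0.4759 μm/a
  r_corr = 0.1428 + 0.4759 = 0.6187 μm/a
  mass loss = 0.6187 μm/a × 8.96 g/cm³ = 5.544 g·m⁻²·a⁻¹
zinc: T>10 °C ⇒ hinge -0.071·(16.5−10) = -0.4615
  Pd branch = 0.0129·Pd^0.44·e^(0.046·RH+f) = 0.3693 μm/a
  Sd branch = 0.0175·Sd^0.57·e^(0.008·RH+0.085·T) = 1.523 μm/a
  r_corr = 0.3693 + 1.523 = 1.892 μm/a
  mass loss = 1.892 μm/a × 7.14 g/cm³ = 13.51 g·m⁻²·a⁻¹
Ordering by g·m⁻²·a⁻¹: zinc (13.5) > copper (5.54)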